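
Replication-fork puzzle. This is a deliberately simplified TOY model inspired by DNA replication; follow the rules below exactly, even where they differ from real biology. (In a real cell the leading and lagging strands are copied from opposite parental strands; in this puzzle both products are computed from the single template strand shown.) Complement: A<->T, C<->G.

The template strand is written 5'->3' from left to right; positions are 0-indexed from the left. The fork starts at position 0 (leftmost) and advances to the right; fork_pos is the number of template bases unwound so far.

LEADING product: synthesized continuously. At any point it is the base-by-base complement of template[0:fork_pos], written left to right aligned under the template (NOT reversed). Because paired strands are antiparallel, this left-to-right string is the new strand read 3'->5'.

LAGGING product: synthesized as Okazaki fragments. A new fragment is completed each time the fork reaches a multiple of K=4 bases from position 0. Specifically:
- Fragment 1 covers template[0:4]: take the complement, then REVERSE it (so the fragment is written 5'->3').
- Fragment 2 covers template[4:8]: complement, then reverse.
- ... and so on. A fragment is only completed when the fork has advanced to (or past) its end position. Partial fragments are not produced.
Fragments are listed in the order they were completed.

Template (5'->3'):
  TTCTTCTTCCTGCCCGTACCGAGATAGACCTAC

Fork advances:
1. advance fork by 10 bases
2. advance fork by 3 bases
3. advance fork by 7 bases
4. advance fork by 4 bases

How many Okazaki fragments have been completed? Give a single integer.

Answer: 6

Derivation:
Step 1: advance 10 -> fork_pos = 0 + 10 = 10. Reached multiple(s) of 4: 4, 8 -> fragments 1-2 completed (2 total).
Step 2: advance 3 -> fork_pos = 10 + 3 = 13. Reached multiple(s) of 4: 12 -> fragment 3 completed (3 total).
Step 3: advance 7 -> fork_pos = 13 + 7 = 20. Reached multiple(s) of 4: 16, 20 -> fragments 4-5 completed (5 total).
Step 4: advance 4 -> fork_pos = 20 + 4 = 24. Reached multiple(s) of 4: 24 -> fragment 6 completed (6 total).
Check: final fork_pos = 24; the multiples of 4 that are <= 24 are 4..24 -> 24 // 4 = 6 completed fragment(s).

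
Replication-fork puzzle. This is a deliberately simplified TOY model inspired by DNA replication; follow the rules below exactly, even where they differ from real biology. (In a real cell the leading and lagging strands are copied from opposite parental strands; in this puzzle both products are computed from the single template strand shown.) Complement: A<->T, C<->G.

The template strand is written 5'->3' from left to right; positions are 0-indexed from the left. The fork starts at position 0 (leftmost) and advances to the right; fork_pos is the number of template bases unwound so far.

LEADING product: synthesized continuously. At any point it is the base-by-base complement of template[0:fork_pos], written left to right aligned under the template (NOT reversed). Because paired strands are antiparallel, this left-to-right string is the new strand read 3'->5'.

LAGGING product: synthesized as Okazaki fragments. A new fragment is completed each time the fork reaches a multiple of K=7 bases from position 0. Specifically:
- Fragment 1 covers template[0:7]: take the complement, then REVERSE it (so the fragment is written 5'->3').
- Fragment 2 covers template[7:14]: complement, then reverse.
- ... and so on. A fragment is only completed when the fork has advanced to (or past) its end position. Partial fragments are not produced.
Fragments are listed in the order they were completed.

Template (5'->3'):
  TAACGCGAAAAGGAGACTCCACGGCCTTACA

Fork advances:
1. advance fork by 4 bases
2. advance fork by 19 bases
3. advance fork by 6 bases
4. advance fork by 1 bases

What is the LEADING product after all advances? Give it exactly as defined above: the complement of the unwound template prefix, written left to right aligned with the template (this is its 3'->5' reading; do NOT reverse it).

Step 1: advance 4 -> fork_pos = 0 + 4 = 4.
Step 2: advance 19 -> fork_pos = 4 + 19 = 23.
Step 3: advance 6 -> fork_pos = 23 + 6 = 29.
Step 4: advance 1 -> fork_pos = 29 + 1 = 30.
Unwound prefix: template[0:30] = TAACGCGAAAAGGAGACTCCACGGCCTTAC
Complement it base by base (A<->T, C<->G), keeping left-to-right order:
  [0:5] TAACG -> ATTGC
  [5:10] CGAAA -> GCTTT
  [10:15] AGGAG -> TCCTC
  [15:20] ACTCC -> TGAGG
  [20:25] ACGGC -> TGCCG
  [25:30] CTTAC -> GAATG
Concatenate: ATTGCGCTTTTCCTCTGAGGTGCCGGAATG (length 30; written aligned with the template, i.e. 3'->5').

Answer: ATTGCGCTTTTCCTCTGAGGTGCCGGAATG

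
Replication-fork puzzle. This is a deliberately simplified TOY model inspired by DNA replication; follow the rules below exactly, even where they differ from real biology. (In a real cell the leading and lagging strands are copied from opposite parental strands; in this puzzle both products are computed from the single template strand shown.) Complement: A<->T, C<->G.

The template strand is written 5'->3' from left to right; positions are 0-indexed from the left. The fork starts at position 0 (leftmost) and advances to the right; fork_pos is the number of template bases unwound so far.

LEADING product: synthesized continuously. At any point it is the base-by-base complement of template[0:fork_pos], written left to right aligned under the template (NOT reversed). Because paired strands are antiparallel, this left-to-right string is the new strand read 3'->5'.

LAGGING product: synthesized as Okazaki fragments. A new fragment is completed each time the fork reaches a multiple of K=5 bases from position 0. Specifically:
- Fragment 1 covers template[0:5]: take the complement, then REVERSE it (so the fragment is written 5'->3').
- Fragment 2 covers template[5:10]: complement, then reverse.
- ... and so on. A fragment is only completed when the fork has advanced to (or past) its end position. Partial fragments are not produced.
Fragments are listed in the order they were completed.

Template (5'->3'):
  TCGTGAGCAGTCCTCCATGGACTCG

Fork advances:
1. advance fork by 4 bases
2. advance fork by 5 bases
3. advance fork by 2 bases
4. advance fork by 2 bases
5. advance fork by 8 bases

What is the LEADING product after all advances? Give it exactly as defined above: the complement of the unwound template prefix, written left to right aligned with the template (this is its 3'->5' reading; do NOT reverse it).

Answer: AGCACTCGTCAGGAGGTACCT

Derivation:
Step 1: advance 4 -> fork_pos = 0 + 4 = 4.
Step 2: advance 5 -> fork_pos = 4 + 5 = 9.
Step 3: advance 2 -> fork_pos = 9 + 2 = 11.
Step 4: advance 2 -> fork_pos = 11 + 2 = 13.
Step 5: advance 8 -> fork_pos = 13 + 8 = 21.
Unwound prefix: template[0:21] = TCGTGAGCAGTCCTCCATGGA
Complement it base by base (A<->T, C<->G), keeping left-to-right order:
  [0:5] TCGTG -> AGCAC
  [5:10] AGCAG -> TCGTC
  [10:15] TCCTC -> AGGAG
  [15:20] CATGG -> GTACC
  [20:21] A -> T
Concatenate: AGCACTCGTCAGGAGGTACCT (length 21; written aligned with the template, i.e. 3'->5').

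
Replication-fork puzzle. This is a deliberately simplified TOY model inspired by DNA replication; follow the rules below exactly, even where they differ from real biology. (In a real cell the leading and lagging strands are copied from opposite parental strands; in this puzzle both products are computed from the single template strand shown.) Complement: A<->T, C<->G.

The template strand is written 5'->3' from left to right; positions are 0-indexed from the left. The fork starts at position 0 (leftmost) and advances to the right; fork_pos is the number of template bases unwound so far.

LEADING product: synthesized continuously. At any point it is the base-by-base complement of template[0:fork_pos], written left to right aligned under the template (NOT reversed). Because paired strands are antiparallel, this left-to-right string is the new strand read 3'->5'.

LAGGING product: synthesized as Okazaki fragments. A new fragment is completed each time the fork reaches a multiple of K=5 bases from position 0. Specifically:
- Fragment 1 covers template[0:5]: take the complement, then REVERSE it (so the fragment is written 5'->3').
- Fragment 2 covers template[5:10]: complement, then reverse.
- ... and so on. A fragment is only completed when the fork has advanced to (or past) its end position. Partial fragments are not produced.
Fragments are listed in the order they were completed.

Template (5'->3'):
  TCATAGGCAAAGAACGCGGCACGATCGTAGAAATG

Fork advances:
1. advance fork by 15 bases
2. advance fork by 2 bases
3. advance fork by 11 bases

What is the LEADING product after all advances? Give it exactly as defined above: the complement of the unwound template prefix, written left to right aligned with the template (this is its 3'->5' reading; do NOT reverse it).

Step 1: advance 15 -> fork_pos = 0 + 15 = 15.
Step 2: advance 2 -> fork_pos = 15 + 2 = 17.
Step 3: advance 11 -> fork_pos = 17 + 11 = 28.
Unwound prefix: template[0:28] = TCATAGGCAAAGAACGCGGCACGATCGT
Complement it base by base (A<->T, C<->G), keeping left-to-right order:
  [0:5] TCATA -> AGTAT
  [5:10] GGCAA -> CCGTT
  [10:15] AGAAC -> TCTTG
  [15:20] GCGGC -> CGCCG
  [20:25] ACGAT -> TGCTA
  [25:28] CGT -> GCA
Concatenate: AGTATCCGTTTCTTGCGCCGTGCTAGCA (length 28; written aligned with the template, i.e. 3'->5').

Answer: AGTATCCGTTTCTTGCGCCGTGCTAGCA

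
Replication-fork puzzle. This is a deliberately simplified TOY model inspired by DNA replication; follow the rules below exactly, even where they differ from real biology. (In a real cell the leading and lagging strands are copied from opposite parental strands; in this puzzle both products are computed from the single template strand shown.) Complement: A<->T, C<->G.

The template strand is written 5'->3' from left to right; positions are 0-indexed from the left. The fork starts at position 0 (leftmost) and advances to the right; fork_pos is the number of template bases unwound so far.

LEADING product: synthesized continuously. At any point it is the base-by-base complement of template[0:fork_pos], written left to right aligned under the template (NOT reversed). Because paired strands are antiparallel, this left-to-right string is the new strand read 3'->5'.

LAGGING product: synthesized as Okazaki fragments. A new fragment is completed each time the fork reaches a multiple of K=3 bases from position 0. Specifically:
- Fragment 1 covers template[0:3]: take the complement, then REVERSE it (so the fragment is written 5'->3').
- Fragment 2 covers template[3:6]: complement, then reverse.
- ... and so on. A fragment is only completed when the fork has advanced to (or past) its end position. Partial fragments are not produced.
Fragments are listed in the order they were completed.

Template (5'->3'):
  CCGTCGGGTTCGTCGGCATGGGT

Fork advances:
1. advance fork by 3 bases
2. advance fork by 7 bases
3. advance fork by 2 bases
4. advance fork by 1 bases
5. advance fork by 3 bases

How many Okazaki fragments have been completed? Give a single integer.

Step 1: advance 3 -> fork_pos = 0 + 3 = 3. Reached multiple(s) of 3: 3 -> fragment 1 completed (1 total).
Step 2: advance 7 -> fork_pos = 3 + 7 = 10. Reached multiple(s) of 3: 6, 9 -> fragments 2-3 completed (3 total).
Step 3: advance 2 -> fork_pos = 10 + 2 = 12. Reached multiple(s) of 3: 12 -> fragment 4 completed (4 total).
Step 4: advance 1 -> fork_pos = 12 + 1 = 13. Next multiple of 3 is 15 (not reached); still 4 fragment(s).
Step 5: advance 3 -> fork_pos = 13 + 3 = 16. Reached multiple(s) of 3: 15 -> fragment 5 completed (5 total).
Check: final fork_pos = 16; the multiples of 3 that are <= 16 are 3..15 -> 16 // 3 = 5 completed fragment(s).

Answer: 5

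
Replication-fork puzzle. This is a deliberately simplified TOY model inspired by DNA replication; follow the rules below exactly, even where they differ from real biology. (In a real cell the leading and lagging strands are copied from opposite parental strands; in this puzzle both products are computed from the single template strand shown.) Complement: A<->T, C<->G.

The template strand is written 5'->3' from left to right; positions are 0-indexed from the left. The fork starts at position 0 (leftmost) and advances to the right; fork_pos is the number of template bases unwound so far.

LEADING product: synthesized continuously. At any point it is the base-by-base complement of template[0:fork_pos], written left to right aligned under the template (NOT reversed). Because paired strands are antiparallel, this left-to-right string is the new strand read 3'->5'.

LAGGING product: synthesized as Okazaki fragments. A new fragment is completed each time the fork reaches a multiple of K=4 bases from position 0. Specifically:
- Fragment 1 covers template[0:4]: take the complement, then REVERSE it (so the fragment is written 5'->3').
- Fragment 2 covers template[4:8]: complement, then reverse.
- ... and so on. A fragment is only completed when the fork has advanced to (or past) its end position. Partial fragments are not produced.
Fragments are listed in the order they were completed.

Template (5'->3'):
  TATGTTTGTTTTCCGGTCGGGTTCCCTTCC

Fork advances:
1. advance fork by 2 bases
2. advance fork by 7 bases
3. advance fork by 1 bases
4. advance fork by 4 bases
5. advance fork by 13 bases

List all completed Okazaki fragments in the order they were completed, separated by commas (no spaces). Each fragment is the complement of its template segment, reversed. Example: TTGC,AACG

Step 1: advance 2 -> fork_pos = 0 + 2 = 2. Next multiple of 4 is 4 (not reached); still 0 fragment(s).
Step 2: advance 7 -> fork_pos = 2 + 7 = 9. Reached multiple(s) of 4: 4, 8 -> fragments 1-2 completed (2 total).
Step 3: advance 1 -> fork_pos = 9 + 1 = 10. Next multiple of 4 is 12 (not reached); still 2 fragment(s).
Step 4: advance 4 -> fork_pos = 10 + 4 = 14. Reached multiple(s) of 4: 12 -> fragment 3 completed (3 total).
Step 5: advance 13 -> fork_pos = 14 + 13 = 27. Reached multiple(s) of 4: 16, 20, 24 -> fragments 4-6 completed (6 total).
Final fork_pos = 27, so 6 fragment(s) are complete. Build each: template segment -> complement -> reverse.
Fragment 1: template[0:4] = TATG -> complement ATAC -> reversed CATA
Fragment 2: template[4:8] = TTTG -> complement AAAC -> reversed CAAA
Fragment 3: template[8:12] = TTTT -> complement AAAA -> reversed AAAA
Fragment 4: template[12:16] = CCGG -> complement GGCC -> reversed CCGG
Fragment 5: template[16:20] = TCGG -> complement AGCC -> reversed CCGA
Fragment 6: template[20:24] = GTTC -> complement CAAG -> reversed GAAC

Answer: CATA,CAAA,AAAA,CCGG,CCGA,GAAC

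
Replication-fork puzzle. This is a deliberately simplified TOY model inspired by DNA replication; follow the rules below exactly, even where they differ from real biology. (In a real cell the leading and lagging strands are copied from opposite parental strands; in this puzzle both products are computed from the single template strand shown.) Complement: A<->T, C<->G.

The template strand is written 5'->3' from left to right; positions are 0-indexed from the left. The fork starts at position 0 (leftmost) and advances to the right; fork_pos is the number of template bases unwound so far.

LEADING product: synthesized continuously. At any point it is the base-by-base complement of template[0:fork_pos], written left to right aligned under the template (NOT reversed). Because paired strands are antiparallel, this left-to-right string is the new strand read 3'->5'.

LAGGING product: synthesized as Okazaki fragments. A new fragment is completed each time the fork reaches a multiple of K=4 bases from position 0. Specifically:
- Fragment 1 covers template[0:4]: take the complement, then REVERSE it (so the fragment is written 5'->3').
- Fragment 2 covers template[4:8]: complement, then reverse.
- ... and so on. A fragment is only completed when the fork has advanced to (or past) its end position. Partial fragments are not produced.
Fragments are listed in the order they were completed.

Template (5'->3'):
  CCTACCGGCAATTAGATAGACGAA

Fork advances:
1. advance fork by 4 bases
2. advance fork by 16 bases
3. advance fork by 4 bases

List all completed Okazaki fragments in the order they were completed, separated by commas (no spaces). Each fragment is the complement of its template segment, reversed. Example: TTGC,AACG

Answer: TAGG,CCGG,ATTG,TCTA,TCTA,TTCG

Derivation:
Step 1: advance 4 -> fork_pos = 0 + 4 = 4. Reached multiple(s) of 4: 4 -> fragment 1 completed (1 total).
Step 2: advance 16 -> fork_pos = 4 + 16 = 20. Reached multiple(s) of 4: 8, 12, 16, 20 -> fragments 2-5 completed (5 total).
Step 3: advance 4 -> fork_pos = 20 + 4 = 24. Reached multiple(s) of 4: 24 -> fragment 6 completed (6 total).
Final fork_pos = 24, so 6 fragment(s) are complete. Build each: template segment -> complement -> reverse.
Fragment 1: template[0:4] = CCTA -> complement GGAT -> reversed TAGG
Fragment 2: template[4:8] = CCGG -> complement GGCC -> reversed CCGG
Fragment 3: template[8:12] = CAAT -> complement GTTA -> reversed ATTG
Fragment 4: template[12:16] = TAGA -> complement ATCT -> reversed TCTA
Fragment 5: template[16:20] = TAGA -> complement ATCT -> reversed TCTA
Fragment 6: template[20:24] = CGAA -> complement GCTT -> reversed TTCG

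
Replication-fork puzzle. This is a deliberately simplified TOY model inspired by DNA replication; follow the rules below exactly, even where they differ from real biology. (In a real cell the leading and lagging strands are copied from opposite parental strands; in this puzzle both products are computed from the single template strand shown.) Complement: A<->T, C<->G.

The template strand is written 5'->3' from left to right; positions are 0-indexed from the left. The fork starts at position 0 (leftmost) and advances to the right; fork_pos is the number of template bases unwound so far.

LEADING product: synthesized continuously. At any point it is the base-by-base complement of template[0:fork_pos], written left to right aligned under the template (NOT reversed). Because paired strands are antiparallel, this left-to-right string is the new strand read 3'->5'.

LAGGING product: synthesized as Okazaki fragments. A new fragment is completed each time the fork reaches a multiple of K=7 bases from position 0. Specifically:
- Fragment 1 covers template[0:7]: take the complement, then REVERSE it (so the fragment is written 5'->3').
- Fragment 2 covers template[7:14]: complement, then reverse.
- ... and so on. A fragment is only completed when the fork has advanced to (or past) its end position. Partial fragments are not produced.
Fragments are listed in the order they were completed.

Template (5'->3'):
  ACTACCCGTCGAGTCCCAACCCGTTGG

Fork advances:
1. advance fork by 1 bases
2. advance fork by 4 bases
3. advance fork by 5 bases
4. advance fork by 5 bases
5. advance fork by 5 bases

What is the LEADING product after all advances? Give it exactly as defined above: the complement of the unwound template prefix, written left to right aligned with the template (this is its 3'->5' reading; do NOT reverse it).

Step 1: advance 1 -> fork_pos = 0 + 1 = 1.
Step 2: advance 4 -> fork_pos = 1 + 4 = 5.
Step 3: advance 5 -> fork_pos = 5 + 5 = 10.
Step 4: advance 5 -> fork_pos = 10 + 5 = 15.
Step 5: advance 5 -> fork_pos = 15 + 5 = 20.
Unwound prefix: template[0:20] = ACTACCCGTCGAGTCCCAAC
Complement it base by base (A<->T, C<->G), keeping left-to-right order:
  [0:5] ACTAC -> TGATG
  [5:10] CCGTC -> GGCAG
  [10:15] GAGTC -> CTCAG
  [15:20] CCAAC -> GGTTG
Concatenate: TGATGGGCAGCTCAGGGTTG (length 20; written aligned with the template, i.e. 3'->5').

Answer: TGATGGGCAGCTCAGGGTTG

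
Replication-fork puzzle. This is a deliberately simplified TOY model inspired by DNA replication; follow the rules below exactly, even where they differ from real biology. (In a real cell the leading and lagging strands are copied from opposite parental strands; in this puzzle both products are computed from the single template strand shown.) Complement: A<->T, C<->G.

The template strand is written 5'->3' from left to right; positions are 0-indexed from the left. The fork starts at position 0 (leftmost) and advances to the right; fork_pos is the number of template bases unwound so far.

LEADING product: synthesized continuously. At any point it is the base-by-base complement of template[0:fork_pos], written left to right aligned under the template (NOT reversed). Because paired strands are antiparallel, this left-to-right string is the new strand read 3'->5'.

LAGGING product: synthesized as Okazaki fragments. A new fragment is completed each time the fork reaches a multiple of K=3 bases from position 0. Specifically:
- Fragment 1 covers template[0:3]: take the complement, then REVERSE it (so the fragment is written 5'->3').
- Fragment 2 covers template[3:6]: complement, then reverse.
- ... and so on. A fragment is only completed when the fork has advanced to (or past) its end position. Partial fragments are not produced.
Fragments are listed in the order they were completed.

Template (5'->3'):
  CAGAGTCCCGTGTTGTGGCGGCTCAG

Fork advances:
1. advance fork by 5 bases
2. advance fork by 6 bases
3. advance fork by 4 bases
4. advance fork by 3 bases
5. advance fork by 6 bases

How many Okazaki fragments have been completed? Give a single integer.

Step 1: advance 5 -> fork_pos = 0 + 5 = 5. Reached multiple(s) of 3: 3 -> fragment 1 completed (1 total).
Step 2: advance 6 -> fork_pos = 5 + 6 = 11. Reached multiple(s) of 3: 6, 9 -> fragments 2-3 completed (3 total).
Step 3: advance 4 -> fork_pos = 11 + 4 = 15. Reached multiple(s) of 3: 12, 15 -> fragments 4-5 completed (5 total).
Step 4: advance 3 -> fork_pos = 15 + 3 = 18. Reached multiple(s) of 3: 18 -> fragment 6 completed (6 total).
Step 5: advance 6 -> fork_pos = 18 + 6 = 24. Reached multiple(s) of 3: 21, 24 -> fragments 7-8 completed (8 total).
Check: final fork_pos = 24; the multiples of 3 that are <= 24 are 3..24 -> 24 // 3 = 8 completed fragment(s).

Answer: 8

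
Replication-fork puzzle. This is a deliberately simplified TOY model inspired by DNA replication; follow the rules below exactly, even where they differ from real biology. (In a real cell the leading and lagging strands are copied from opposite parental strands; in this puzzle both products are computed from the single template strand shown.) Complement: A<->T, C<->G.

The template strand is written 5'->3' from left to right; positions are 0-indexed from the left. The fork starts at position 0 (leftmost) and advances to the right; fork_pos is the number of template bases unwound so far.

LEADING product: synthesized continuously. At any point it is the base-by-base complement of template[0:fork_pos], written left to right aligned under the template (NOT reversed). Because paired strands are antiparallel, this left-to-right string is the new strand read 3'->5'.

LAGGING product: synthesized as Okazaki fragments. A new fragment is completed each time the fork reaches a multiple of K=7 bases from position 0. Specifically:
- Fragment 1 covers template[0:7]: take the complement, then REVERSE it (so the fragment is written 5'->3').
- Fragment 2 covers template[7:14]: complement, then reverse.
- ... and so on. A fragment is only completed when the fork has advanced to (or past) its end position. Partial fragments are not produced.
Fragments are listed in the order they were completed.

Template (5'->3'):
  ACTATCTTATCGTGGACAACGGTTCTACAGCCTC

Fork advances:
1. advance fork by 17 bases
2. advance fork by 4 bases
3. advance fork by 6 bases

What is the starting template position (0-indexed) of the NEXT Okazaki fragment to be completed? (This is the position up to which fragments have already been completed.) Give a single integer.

Answer: 21

Derivation:
Step 1: advance 17 -> fork_pos = 0 + 17 = 17. Reached multiple(s) of 7: 7, 14 -> fragments 1-2 completed (2 total).
Step 2: advance 4 -> fork_pos = 17 + 4 = 21. Reached multiple(s) of 7: 21 -> fragment 3 completed (3 total).
Step 3: advance 6 -> fork_pos = 21 + 6 = 27. Next multiple of 7 is 28 (not reached); still 3 fragment(s).
3 fragment(s) completed, covering template[0:21] (3 x 7 = 21). The next fragment, fragment 4, covers template[21:28], so it starts at position 21.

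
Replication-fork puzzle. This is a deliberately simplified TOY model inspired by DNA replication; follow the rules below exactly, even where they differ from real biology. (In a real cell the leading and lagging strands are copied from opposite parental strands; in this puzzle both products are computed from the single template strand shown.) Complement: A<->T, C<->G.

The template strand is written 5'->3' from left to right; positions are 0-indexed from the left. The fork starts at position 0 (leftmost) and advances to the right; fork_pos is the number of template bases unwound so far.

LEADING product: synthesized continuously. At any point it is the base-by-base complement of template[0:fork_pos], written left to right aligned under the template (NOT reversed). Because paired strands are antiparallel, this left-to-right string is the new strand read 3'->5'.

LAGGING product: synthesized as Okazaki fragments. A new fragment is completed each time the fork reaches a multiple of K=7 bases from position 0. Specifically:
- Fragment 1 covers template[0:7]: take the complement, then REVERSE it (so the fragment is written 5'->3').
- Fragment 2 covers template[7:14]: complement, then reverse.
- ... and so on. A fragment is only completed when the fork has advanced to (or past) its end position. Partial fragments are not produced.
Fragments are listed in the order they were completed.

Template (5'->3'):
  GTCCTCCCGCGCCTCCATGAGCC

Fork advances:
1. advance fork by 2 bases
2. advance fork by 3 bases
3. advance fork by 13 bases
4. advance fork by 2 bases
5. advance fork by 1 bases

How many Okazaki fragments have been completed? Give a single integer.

Step 1: advance 2 -> fork_pos = 0 + 2 = 2. Next multiple of 7 is 7 (not reached); still 0 fragment(s).
Step 2: advance 3 -> fork_pos = 2 + 3 = 5. Next multiple of 7 is 7 (not reached); still 0 fragment(s).
Step 3: advance 13 -> fork_pos = 5 + 13 = 18. Reached multiple(s) of 7: 7, 14 -> fragments 1-2 completed (2 total).
Step 4: advance 2 -> fork_pos = 18 + 2 = 20. Next multiple of 7 is 21 (not reached); still 2 fragment(s).
Step 5: advance 1 -> fork_pos = 20 + 1 = 21. Reached multiple(s) of 7: 21 -> fragment 3 completed (3 total).
Check: final fork_pos = 21; the multiples of 7 that are <= 21 are 7..21 -> 21 // 7 = 3 completed fragment(s).

Answer: 3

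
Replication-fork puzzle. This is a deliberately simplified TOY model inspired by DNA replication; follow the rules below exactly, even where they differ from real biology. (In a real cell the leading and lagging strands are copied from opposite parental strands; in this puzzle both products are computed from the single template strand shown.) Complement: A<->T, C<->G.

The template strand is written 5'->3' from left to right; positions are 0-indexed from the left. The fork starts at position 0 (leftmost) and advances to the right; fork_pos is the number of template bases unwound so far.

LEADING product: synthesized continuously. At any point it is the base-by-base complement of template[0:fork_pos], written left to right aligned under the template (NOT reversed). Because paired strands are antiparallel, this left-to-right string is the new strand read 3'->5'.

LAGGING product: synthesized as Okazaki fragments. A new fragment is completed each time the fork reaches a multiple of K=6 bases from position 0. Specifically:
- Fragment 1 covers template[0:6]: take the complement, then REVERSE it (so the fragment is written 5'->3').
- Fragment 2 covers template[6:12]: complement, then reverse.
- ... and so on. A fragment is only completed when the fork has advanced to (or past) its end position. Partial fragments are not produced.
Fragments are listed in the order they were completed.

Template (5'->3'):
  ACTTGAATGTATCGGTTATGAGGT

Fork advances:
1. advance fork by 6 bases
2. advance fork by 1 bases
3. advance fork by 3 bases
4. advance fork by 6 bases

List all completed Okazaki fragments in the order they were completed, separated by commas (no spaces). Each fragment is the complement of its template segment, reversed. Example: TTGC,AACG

Answer: TCAAGT,ATACAT

Derivation:
Step 1: advance 6 -> fork_pos = 0 + 6 = 6. Reached multiple(s) of 6: 6 -> fragment 1 completed (1 total).
Step 2: advance 1 -> fork_pos = 6 + 1 = 7. Next multiple of 6 is 12 (not reached); still 1 fragment(s).
Step 3: advance 3 -> fork_pos = 7 + 3 = 10. Next multiple of 6 is 12 (not reached); still 1 fragment(s).
Step 4: advance 6 -> fork_pos = 10 + 6 = 16. Reached multiple(s) of 6: 12 -> fragment 2 completed (2 total).
Final fork_pos = 16, so 2 fragment(s) are complete. Build each: template segment -> complement -> reverse.
Fragment 1: template[0:6] = ACTTGA -> complement TGAACT -> reversed TCAAGT
Fragment 2: template[6:12] = ATGTAT -> complement TACATA -> reversed ATACAT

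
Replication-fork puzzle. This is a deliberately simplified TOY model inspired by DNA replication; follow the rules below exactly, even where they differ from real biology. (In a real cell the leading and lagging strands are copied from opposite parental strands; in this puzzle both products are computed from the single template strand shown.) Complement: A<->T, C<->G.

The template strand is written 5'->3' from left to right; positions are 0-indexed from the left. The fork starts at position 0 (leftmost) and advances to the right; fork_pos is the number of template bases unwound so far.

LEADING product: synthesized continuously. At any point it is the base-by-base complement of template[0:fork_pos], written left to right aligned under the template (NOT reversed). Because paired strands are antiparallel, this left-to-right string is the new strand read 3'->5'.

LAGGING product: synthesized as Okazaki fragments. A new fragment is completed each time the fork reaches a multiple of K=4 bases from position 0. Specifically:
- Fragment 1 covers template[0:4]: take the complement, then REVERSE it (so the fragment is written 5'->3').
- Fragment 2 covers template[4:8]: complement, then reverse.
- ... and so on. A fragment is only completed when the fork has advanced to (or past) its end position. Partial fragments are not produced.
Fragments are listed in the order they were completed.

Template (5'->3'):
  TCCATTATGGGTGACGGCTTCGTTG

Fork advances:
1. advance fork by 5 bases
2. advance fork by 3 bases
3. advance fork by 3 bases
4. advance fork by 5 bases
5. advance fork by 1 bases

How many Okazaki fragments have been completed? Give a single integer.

Step 1: advance 5 -> fork_pos = 0 + 5 = 5. Reached multiple(s) of 4: 4 -> fragment 1 completed (1 total).
Step 2: advance 3 -> fork_pos = 5 + 3 = 8. Reached multiple(s) of 4: 8 -> fragment 2 completed (2 total).
Step 3: advance 3 -> fork_pos = 8 + 3 = 11. Next multiple of 4 is 12 (not reached); still 2 fragment(s).
Step 4: advance 5 -> fork_pos = 11 + 5 = 16. Reached multiple(s) of 4: 12, 16 -> fragments 3-4 completed (4 total).
Step 5: advance 1 -> fork_pos = 16 + 1 = 17. Next multiple of 4 is 20 (not reached); still 4 fragment(s).
Check: final fork_pos = 17; the multiples of 4 that are <= 17 are 4..16 -> 17 // 4 = 4 completed fragment(s).

Answer: 4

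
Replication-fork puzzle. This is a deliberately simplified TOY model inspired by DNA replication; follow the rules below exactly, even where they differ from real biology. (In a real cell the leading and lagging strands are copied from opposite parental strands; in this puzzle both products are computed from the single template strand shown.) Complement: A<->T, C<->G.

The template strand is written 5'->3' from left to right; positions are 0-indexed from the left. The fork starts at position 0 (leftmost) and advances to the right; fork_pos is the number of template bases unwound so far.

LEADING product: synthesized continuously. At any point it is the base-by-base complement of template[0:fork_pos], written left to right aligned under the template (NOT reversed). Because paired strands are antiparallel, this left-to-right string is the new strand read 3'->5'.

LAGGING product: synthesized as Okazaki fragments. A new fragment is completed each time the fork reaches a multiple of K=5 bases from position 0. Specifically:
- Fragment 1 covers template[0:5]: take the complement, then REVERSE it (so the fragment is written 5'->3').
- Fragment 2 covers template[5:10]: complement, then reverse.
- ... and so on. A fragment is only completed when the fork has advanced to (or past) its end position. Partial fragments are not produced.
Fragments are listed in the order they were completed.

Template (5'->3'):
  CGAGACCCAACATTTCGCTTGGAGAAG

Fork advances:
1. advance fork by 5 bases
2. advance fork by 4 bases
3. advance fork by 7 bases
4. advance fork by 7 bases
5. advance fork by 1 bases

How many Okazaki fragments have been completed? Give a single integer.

Step 1: advance 5 -> fork_pos = 0 + 5 = 5. Reached multiple(s) of 5: 5 -> fragment 1 completed (1 total).
Step 2: advance 4 -> fork_pos = 5 + 4 = 9. Next multiple of 5 is 10 (not reached); still 1 fragment(s).
Step 3: advance 7 -> fork_pos = 9 + 7 = 16. Reached multiple(s) of 5: 10, 15 -> fragments 2-3 completed (3 total).
Step 4: advance 7 -> fork_pos = 16 + 7 = 23. Reached multiple(s) of 5: 20 -> fragment 4 completed (4 total).
Step 5: advance 1 -> fork_pos = 23 + 1 = 24. Next multiple of 5 is 25 (not reached); still 4 fragment(s).
Check: final fork_pos = 24; the multiples of 5 that are <= 24 are 5..20 -> 24 // 5 = 4 completed fragment(s).

Answer: 4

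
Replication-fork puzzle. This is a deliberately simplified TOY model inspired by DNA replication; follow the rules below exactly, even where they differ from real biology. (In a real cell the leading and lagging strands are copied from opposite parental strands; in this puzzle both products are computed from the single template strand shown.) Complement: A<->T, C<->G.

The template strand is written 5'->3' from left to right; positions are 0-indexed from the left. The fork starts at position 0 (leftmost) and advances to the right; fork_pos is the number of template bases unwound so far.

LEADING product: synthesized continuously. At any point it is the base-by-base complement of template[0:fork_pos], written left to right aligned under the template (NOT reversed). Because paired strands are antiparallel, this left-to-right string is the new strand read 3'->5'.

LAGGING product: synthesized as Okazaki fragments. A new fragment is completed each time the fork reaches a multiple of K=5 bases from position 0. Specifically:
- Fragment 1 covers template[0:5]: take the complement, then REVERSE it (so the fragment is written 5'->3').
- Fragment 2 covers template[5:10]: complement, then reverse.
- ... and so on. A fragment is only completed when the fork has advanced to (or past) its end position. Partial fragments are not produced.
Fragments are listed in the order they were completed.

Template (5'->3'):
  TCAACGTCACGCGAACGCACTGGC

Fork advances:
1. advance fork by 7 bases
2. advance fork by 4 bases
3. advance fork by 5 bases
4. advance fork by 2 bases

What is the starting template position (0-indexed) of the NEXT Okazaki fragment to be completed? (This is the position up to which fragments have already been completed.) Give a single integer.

Step 1: advance 7 -> fork_pos = 0 + 7 = 7. Reached multiple(s) of 5: 5 -> fragment 1 completed (1 total).
Step 2: advance 4 -> fork_pos = 7 + 4 = 11. Reached multiple(s) of 5: 10 -> fragment 2 completed (2 total).
Step 3: advance 5 -> fork_pos = 11 + 5 = 16. Reached multiple(s) of 5: 15 -> fragment 3 completed (3 total).
Step 4: advance 2 -> fork_pos = 16 + 2 = 18. Next multiple of 5 is 20 (not reached); still 3 fragment(s).
3 fragment(s) completed, covering template[0:15] (3 x 5 = 15). The next fragment, fragment 4, covers template[15:20], so it starts at position 15.

Answer: 15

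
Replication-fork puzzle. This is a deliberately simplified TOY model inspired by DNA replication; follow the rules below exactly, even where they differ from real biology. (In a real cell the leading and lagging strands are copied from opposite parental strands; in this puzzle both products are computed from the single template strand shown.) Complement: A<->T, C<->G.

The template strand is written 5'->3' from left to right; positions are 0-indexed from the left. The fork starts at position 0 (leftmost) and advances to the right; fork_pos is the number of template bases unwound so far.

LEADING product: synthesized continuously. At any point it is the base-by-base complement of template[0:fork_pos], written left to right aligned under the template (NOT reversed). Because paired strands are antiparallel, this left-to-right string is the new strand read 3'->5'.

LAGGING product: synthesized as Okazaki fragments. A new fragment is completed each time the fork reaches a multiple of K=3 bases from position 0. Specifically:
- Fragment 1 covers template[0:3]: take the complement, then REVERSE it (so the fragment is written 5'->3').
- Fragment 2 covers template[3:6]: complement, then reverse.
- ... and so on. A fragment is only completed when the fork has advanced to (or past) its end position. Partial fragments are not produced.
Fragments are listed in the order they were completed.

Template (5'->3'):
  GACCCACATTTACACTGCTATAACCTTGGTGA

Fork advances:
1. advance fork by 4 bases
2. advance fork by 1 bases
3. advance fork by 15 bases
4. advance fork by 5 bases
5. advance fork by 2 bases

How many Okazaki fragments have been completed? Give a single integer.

Step 1: advance 4 -> fork_pos = 0 + 4 = 4. Reached multiple(s) of 3: 3 -> fragment 1 completed (1 total).
Step 2: advance 1 -> fork_pos = 4 + 1 = 5. Next multiple of 3 is 6 (not reached); still 1 fragment(s).
Step 3: advance 15 -> fork_pos = 5 + 15 = 20. Reached multiple(s) of 3: 6, 9, 12, 15, 18 -> fragments 2-6 completed (6 total).
Step 4: advance 5 -> fork_pos = 20 + 5 = 25. Reached multiple(s) of 3: 21, 24 -> fragments 7-8 completed (8 total).
Step 5: advance 2 -> fork_pos = 25 + 2 = 27. Reached multiple(s) of 3: 27 -> fragment 9 completed (9 total).
Check: final fork_pos = 27; the multiples of 3 that are <= 27 are 3..27 -> 27 // 3 = 9 completed fragment(s).

Answer: 9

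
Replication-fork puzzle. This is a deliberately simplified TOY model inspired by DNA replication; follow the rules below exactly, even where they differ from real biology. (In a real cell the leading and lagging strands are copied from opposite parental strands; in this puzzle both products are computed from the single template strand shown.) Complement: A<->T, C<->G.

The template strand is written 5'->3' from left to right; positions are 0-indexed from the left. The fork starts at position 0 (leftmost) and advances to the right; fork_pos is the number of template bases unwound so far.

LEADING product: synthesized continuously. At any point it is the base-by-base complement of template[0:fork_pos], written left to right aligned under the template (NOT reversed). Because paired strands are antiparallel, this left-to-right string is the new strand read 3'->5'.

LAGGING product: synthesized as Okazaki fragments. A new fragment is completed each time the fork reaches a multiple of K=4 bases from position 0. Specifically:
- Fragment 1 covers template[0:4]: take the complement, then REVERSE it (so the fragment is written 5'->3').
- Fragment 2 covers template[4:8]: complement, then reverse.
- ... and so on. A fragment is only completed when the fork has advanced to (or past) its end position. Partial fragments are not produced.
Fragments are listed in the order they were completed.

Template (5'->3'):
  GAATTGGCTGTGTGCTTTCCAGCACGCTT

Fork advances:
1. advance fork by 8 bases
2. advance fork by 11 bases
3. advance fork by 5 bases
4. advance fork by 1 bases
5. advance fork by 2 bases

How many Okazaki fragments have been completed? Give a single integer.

Step 1: advance 8 -> fork_pos = 0 + 8 = 8. Reached multiple(s) of 4: 4, 8 -> fragments 1-2 completed (2 total).
Step 2: advance 11 -> fork_pos = 8 + 11 = 19. Reached multiple(s) of 4: 12, 16 -> fragments 3-4 completed (4 total).
Step 3: advance 5 -> fork_pos = 19 + 5 = 24. Reached multiple(s) of 4: 20, 24 -> fragments 5-6 completed (6 total).
Step 4: advance 1 -> fork_pos = 24 + 1 = 25. Next multiple of 4 is 28 (not reached); still 6 fragment(s).
Step 5: advance 2 -> fork_pos = 25 + 2 = 27. Next multiple of 4 is 28 (not reached); still 6 fragment(s).
Check: final fork_pos = 27; the multiples of 4 that are <= 27 are 4..24 -> 27 // 4 = 6 completed fragment(s).

Answer: 6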